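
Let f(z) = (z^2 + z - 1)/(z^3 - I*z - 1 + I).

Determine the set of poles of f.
The singularities of f are the zeros of the denominator. Factoring,
  z^3 - I*z - 1 + I = (z - 1)*(z + 1 + I)*(z - I)
so the candidates are z = 1, z = -1 - I, z = I.

Check the numerator P(z) = z^2 + z - 1 at each one:
  P(1) = 1 ≠ 0, so z = 1 is a (simple) pole.
  P(-1 - I) = -2 + I ≠ 0, so z = -1 - I is a (simple) pole.
  P(I) = -2 + I ≠ 0, so z = I is a (simple) pole.

Poles of f: {-1 - I, I, 1}

Final answer: {-1 - I, I, 1}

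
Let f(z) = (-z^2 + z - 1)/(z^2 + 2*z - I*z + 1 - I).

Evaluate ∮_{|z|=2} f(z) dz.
By the residue theorem, ∮_C f(z) dz = 2πi · (sum of the residues of f at the poles inside |z| = 2).

The denominator factors as (z + 1 - I)*(z + 1), so the singularities of f are simple poles at z = -1 + I, z = -1.
  |-1 + I|² = 2 < 4 = 2², so this pole is inside the contour.
  |-1|² = 1 < 4 = 2², so this pole is inside the contour.

With P(z) = -z^2 + z - 1 and Q(z) = z^2 + 2*z - I*z + 1 - I, each pole is simple, so Res(f, z₀) = P(z₀)/Q'(z₀) with Q'(z) = 2*z + 2 - I.
  Res(f, -1 + I) = P(-1 + I)/Q'(-1 + I) = (-2 + 3*I)/(I) = 3 + 2*I
  Res(f, -1) = P(-1)/Q'(-1) = (-3)/(-I) = -3*I

Sum of residues inside C: 3 - I
∮_C f(z) dz = 2πi · (3 - I) = pi*(2 + 6*I)

Final answer: pi*(2 + 6*I)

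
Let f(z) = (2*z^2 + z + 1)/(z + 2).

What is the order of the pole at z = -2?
1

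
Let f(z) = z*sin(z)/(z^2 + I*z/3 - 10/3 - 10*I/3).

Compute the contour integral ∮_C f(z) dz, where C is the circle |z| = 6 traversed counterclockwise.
pi*(12/169 - 174*I/169)*sin(2 + I) + pi*(12/169 + 164*I/169)*sin(2 + 2*I/3)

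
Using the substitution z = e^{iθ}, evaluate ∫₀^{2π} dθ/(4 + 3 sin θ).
2*sqrt(7)*pi/7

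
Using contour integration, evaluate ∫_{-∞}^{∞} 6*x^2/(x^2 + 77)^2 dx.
Let f(z) = 6*z^2/(z^2 + 77)^2. The denominator has no real zeros and deg Q - deg P = 2 ≥ 2, so the integral of f over the upper semicircle |z| = R tends to 0 as R → ∞. Closing the contour in the upper half-plane,
  ∫_{-∞}^{∞} f(x) dx = 2πi · Σ Res(f, z_k)  over the poles with Im z_k > 0.

Zeros of the denominator: z^2 + 77 = 0 gives z = ±sqrt(77)*I.
Upper half-plane: z = sqrt(77)*I (a pole of order 2).

Write f(z) = g(z)/(z - sqrt(77)*I)^2 with g(z) = 6*z^2/(z + sqrt(77)*I)^2. For a double pole, Res(f, z₀) = g'(z₀):
  g'(z) = 12*sqrt(77)*I*z/(z + sqrt(77)*I)^3
  Res(f, sqrt(77)*I) = g'(sqrt(77)*I) = -3*sqrt(77)*I/154

∫_{-∞}^{∞} f(x) dx = 2πi · (-3*sqrt(77)*I/154) = 3*sqrt(77)*pi/77

Final answer: 3*sqrt(77)*pi/77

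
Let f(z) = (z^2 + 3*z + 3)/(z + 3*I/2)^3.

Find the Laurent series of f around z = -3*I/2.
Put w = z - (-3*I/2), i.e. z = w - 3*I/2. The denominator is w^3, so it suffices to rewrite the numerator in powers of w.

P(z) = z^2 + 3*z + 3
P(w - 3*I/2) = 3/4 - 9*I/2 + (3 - 3*I)*w + w^2

Dividing each term by w^3:
  f = (3/4 - 9*I/2)/w^3 + (3 - 3*I)/w^2 + 1/w

Substituting back w = z + 3*I/2:
  f(z) = (3/4 - 9*I/2)/(z + 3*I/2)^3 + (3 - 3*I)/(z + 3*I/2)^2 + 1/(z + 3*I/2)

The series is finite because the numerator is a polynomial; the negative powers form the principal part, and the coefficient of 1/(z + 3*I/2) gives Res(f, -3*I/2) = 1.

Final answer: (3/4 - 9*I/2)/(z + 3*I/2)^3 + (3 - 3*I)/(z + 3*I/2)^2 + 1/(z + 3*I/2)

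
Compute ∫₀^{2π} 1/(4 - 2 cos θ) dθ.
Call the integral J. The integrand is 2π-periodic and we integrate over a full period, so shifting θ does not change the value (θ → θ + π flips the sign of the trig term). Hence
  J = ∫₀^{2π} dθ/(4 + 2 cos θ).
Put z = e^{iθ}: then cos θ = (z + 1/z)/2, dθ = dz/(iz), and z runs once counterclockwise around |z| = 1:
  J = ∮_{|z|=1} 1/(4 + 2*(z + 1/z)/2) · dz/(iz) = (2/i) ∮_{|z|=1} dz/(2*z^2 + 8*z + 2).
The roots of 2*z^2 + 8*z + 2 are z = (-4 ± sqrt(4^2 - 2^2))/2, with sqrt(12) = 2*sqrt(3); their product is 1, so only z₊ = -2 + sqrt(3) lies inside the unit circle (z₋ = -2 - sqrt(3) lies outside).
z₊ is a simple zero of q(z) = 2*z^2 + 8*z + 2, so Res(1/q, z₊) = 1/q'(z₊) with q'(z) = 4*z + 8; and q'(z₊) = 2*(z₊ - z₋) = 4*sqrt(3).
Therefore J = (2/i) · 2πi · 1/(4*sqrt(3)) = 2*pi/(2*sqrt(3)) = sqrt(3)*pi/3

Final answer: sqrt(3)*pi/3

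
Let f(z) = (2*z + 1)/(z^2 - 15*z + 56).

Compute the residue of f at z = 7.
-15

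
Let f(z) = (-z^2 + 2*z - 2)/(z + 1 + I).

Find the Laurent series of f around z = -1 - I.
Put w = z - (-1 - I), i.e. z = w - 1 - I. The denominator is w, so it suffices to rewrite the numerator in powers of w.

P(z) = -z^2 + 2*z - 2
P(w - 1 - I) = -4 - 4*I + (4 + 2*I)*w - w^2

Dividing each term by w:
  f = (-4 - 4*I)/w + 4 + 2*I - w

Substituting back w = z + 1 + I:
  f(z) = (-4 - 4*I)/(z + 1 + I) + 4 + 2*I - (z + 1 + I)

The series is finite because the numerator is a polynomial; the negative powers form the principal part, and the coefficient of 1/(z + 1 + I) gives Res(f, -1 - I) = -4 - 4*I.

Final answer: (-4 - 4*I)/(z + 1 + I) + 4 + 2*I - (z + 1 + I)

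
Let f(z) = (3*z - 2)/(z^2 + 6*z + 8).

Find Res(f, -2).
Write f(z) = P(z)/Q(z) with P(z) = 3*z - 2 and Q(z) = z^2 + 6*z + 8.
The denominator factors as Q(z) = (z + 2)*(z + 4), so z = -2 is a simple zero of Q and P is analytic there; z = -2 is therefore a simple pole and
  Res(f, z₀) = P(z₀)/Q'(z₀).

Q'(z) = 2*z + 6, so Q'(-2) = 2.
P(-2) = -8.

Res(f, -2) = (-8)/(2) = -4

Final answer: -4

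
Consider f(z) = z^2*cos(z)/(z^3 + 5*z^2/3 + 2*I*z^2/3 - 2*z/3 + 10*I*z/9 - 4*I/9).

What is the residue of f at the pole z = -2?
(27/35 + 9*I/35)*cos(2)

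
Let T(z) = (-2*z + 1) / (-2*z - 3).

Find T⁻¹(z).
(-3*z - 1)/(2*z - 2)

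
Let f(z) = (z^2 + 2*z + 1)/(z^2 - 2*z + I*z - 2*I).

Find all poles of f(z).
{-I, 2}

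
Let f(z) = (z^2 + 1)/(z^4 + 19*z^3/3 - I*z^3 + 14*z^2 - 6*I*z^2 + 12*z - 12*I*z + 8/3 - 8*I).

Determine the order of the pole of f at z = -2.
Factor the denominator:
  z^4 + 19*z^3/3 - I*z^3 + 14*z^2 - 6*I*z^2 + 12*z - 12*I*z + 8/3 - 8*I = (z + 2)^3*(z + 1/3 - I)

The numerator P(z) = z^2 + 1 has P(-2) = 5 ≠ 0, so no factor of (z + 2) cancels.
Near z = -2 we can therefore write f(z) = g(z)/(z + 2)^3 with g analytic at -2 and g(-2) ≠ 0 (g is the numerator divided by the remaining denominator factors).

Hence z = -2 is a pole of order 3.

Final answer: 3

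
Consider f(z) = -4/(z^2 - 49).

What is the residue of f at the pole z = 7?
-2/7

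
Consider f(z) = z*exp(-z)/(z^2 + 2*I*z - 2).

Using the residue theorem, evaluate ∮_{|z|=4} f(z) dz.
pi*(-1 + I)*exp(1 + I) + pi*(1 + I)*exp(-1 + I)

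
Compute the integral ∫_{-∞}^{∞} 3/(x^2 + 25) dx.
Let f(z) = 3/(z^2 + 25). The denominator has no real zeros and deg Q - deg P = 2 ≥ 2, so the integral of f over the upper semicircle |z| = R tends to 0 as R → ∞. Closing the contour in the upper half-plane,
  ∫_{-∞}^{∞} f(x) dx = 2πi · Σ Res(f, z_k)  over the poles with Im z_k > 0.

Zeros of the denominator: z^2 + 25 = 0 gives z = ±5*I.
Upper half-plane: z = 5*I (simple).

Each pole is a simple zero of Q(z) = z^2 + 25, so Res(f, z₀) = P(z₀)/Q'(z₀) with P(z) = 3, Q'(z) = 2*z:
  Res(f, 5*I) = (3)/(10*I) = -3*I/10

∫_{-∞}^{∞} f(x) dx = 2πi · (-3*I/10) = 3*pi/5

Final answer: 3*pi/5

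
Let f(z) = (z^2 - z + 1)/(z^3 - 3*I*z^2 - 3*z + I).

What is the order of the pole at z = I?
3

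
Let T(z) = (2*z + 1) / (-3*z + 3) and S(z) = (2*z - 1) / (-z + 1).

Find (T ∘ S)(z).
(-3*z + 1)/(9*z - 6)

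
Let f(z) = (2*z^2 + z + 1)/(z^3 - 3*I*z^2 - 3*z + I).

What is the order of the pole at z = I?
Factor the denominator:
  z^3 - 3*I*z^2 - 3*z + I = (z - I)^3

The numerator P(z) = 2*z^2 + z + 1 has P(I) = -1 + I ≠ 0, so no factor of (z - I) cancels.
Near z = I we can therefore write f(z) = g(z)/(z - I)^3 with g analytic at I and g(I) ≠ 0 (g is just the numerator).

Hence z = I is a pole of order 3.

Final answer: 3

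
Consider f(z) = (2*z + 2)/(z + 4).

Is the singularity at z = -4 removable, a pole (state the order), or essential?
Write f(z) = g(z)/(z + 4) with g(z) = 2*z + 2.
g is entire and g(-4) = -6 ≠ 0, so no factor of (z + 4) cancels: the Laurent expansion of f about z = -4 starts at the power -1, i.e. lim_{z→z₀} (z - z₀) f(z) = -6 is finite and nonzero.
So z = -4 is a pole of order 1.

Final answer: pole of order 1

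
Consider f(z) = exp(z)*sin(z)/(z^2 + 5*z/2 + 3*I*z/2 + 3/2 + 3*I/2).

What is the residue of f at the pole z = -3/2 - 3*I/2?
Write f(z) = P(z)/Q(z) with P(z) = exp(z)*sin(z) and Q(z) = z^2 + 5*z/2 + 3*I*z/2 + 3/2 + 3*I/2.
The denominator factors as Q(z) = (z + 1)*(z + 3/2 + 3*I/2), so z = -3/2 - 3*I/2 is a simple zero of Q and P is analytic there; z = -3/2 - 3*I/2 is therefore a simple pole and
  Res(f, z₀) = P(z₀)/Q'(z₀).

Q'(z) = 2*z + 5/2 + 3*I/2, so Q'(-3/2 - 3*I/2) = -1/2 - 3*I/2.
P(-3/2 - 3*I/2) = -exp(-3/2 - 3*I/2)*sin(3/2 + 3*I/2).

Res(f, -3/2 - 3*I/2) = (-exp(-3/2 - 3*I/2)*sin(3/2 + 3*I/2))/(-1/2 - 3*I/2) = (1/5 - 3*I/5)*exp(-3/2 - 3*I/2)*sin(3/2 + 3*I/2)

Final answer: (1/5 - 3*I/5)*exp(-3/2 - 3*I/2)*sin(3/2 + 3*I/2)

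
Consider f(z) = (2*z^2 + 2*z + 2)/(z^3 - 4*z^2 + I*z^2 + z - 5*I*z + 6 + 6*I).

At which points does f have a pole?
The singularities of f are the zeros of the denominator. Factoring,
  z^3 - 4*z^2 + I*z^2 + z - 5*I*z + 6 + 6*I = (z + 1 + I)*(z - 2)*(z - 3)
so the candidates are z = -1 - I, z = 2, z = 3.

Check the numerator P(z) = 2*z^2 + 2*z + 2 at each one:
  P(-1 - I) = 2*I ≠ 0, so z = -1 - I is a (simple) pole.
  P(2) = 14 ≠ 0, so z = 2 is a (simple) pole.
  P(3) = 26 ≠ 0, so z = 3 is a (simple) pole.

Poles of f: {-1 - I, 2, 3}

Final answer: {-1 - I, 2, 3}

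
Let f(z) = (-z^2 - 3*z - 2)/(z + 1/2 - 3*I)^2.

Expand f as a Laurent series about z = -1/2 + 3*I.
Put w = z - (-1/2 + 3*I), i.e. z = w - 1/2 + 3*I. The denominator is w^2, so it suffices to rewrite the numerator in powers of w.

P(z) = -z^2 - 3*z - 2
P(w - 1/2 + 3*I) = 33/4 - 6*I + (-2 - 6*I)*w - w^2

Dividing each term by w^2:
  f = (33/4 - 6*I)/w^2 + (-2 - 6*I)/w - 1

Substituting back w = z + 1/2 - 3*I:
  f(z) = (33/4 - 6*I)/(z + 1/2 - 3*I)^2 + (-2 - 6*I)/(z + 1/2 - 3*I) - 1

The series is finite because the numerator is a polynomial; the negative powers form the principal part, and the coefficient of 1/(z + 1/2 - 3*I) gives Res(f, -1/2 + 3*I) = -2 - 6*I.

Final answer: (33/4 - 6*I)/(z + 1/2 - 3*I)^2 + (-2 - 6*I)/(z + 1/2 - 3*I) - 1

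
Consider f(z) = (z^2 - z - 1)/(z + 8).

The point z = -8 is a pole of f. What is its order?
1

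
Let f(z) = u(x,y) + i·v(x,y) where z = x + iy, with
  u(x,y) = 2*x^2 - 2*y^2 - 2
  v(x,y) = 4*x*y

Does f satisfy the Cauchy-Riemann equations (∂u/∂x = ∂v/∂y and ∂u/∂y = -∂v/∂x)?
∂u/∂x = 4*x
∂v/∂y = 4*x
∂u/∂y = -4*y
∂v/∂x = 4*y
∂u/∂x = ∂v/∂y and ∂u/∂y = -∂v/∂x hold identically; f is analytic.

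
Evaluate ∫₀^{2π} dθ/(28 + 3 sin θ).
Call the integral J. The integrand is 2π-periodic and we integrate over a full period, so shifting θ does not change the value (θ → θ + π/2 turns sin θ into cos θ). Hence
  J = ∫₀^{2π} dθ/(28 + 3 cos θ).
Put z = e^{iθ}: then cos θ = (z + 1/z)/2, dθ = dz/(iz), and z runs once counterclockwise around |z| = 1:
  J = ∮_{|z|=1} 1/(28 + 3*(z + 1/z)/2) · dz/(iz) = (2/i) ∮_{|z|=1} dz/(3*z^2 + 56*z + 3).
The roots of 3*z^2 + 56*z + 3 are z = (-28 ± sqrt(28^2 - 3^2))/3, with sqrt(775) = 5*sqrt(31); their product is 1, so only z₊ = -28/3 + 5*sqrt(31)/3 lies inside the unit circle (z₋ = -28/3 - 5*sqrt(31)/3 lies outside).
z₊ is a simple zero of q(z) = 3*z^2 + 56*z + 3, so Res(1/q, z₊) = 1/q'(z₊) with q'(z) = 6*z + 56; and q'(z₊) = 3*(z₊ - z₋) = 10*sqrt(31).
Therefore J = (2/i) · 2πi · 1/(10*sqrt(31)) = 2*pi/(5*sqrt(31)) = 2*sqrt(31)*pi/155

Final answer: 2*sqrt(31)*pi/155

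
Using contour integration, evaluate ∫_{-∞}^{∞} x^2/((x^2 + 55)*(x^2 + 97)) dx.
pi*(-sqrt(55) + sqrt(97))/42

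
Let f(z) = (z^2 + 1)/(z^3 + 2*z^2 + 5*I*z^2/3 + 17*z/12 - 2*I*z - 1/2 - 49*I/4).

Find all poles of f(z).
The singularities of f are the zeros of the denominator. Factoring,
  z^3 + 2*z^2 + 5*I*z^2/3 + 17*z/12 - 2*I*z - 1/2 - 49*I/4 = (z + 3/2 + 3*I)*(z - 3/2 - I)*(z + 2 - I/3)
so the candidates are z = -3/2 - 3*I, z = 3/2 + I, z = -2 + I/3.

Check the numerator P(z) = z^2 + 1 at each one:
  P(-3/2 - 3*I) = -23/4 + 9*I ≠ 0, so z = -3/2 - 3*I is a (simple) pole.
  P(3/2 + I) = 9/4 + 3*I ≠ 0, so z = 3/2 + I is a (simple) pole.
  P(-2 + I/3) = 44/9 - 4*I/3 ≠ 0, so z = -2 + I/3 is a (simple) pole.

Poles of f: {-2 + I/3, -3/2 - 3*I, 3/2 + I}

Final answer: {-2 + I/3, -3/2 - 3*I, 3/2 + I}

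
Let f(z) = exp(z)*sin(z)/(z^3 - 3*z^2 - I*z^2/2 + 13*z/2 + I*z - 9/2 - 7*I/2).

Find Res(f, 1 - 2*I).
Write f(z) = P(z)/Q(z) with P(z) = exp(z)*sin(z) and Q(z) = z^3 - 3*z^2 - I*z^2/2 + 13*z/2 + I*z - 9/2 - 7*I/2.
The denominator factors as Q(z) = (z - 1 + 2*I)*(z - 1 - I)*(z - 1 - 3*I/2), so z = 1 - 2*I is a simple zero of Q and P is analytic there; z = 1 - 2*I is therefore a simple pole and
  Res(f, z₀) = P(z₀)/Q'(z₀).

Q'(z) = 3*z^2 - 6*z - I*z + 13/2 + I, so Q'(1 - 2*I) = -21/2.
P(1 - 2*I) = exp(1 - 2*I)*sin(1 - 2*I).

Res(f, 1 - 2*I) = (exp(1 - 2*I)*sin(1 - 2*I))/(-21/2) = -2*exp(1 - 2*I)*sin(1 - 2*I)/21

Final answer: -2*exp(1 - 2*I)*sin(1 - 2*I)/21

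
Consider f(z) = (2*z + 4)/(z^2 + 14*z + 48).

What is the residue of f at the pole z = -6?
-4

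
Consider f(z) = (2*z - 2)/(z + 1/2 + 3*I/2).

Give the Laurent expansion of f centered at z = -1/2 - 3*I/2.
(-3 - 3*I)/(z + 1/2 + 3*I/2) + 2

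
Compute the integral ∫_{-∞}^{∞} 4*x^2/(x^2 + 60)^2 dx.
Let f(z) = 4*z^2/(z^2 + 60)^2. The denominator has no real zeros and deg Q - deg P = 2 ≥ 2, so the integral of f over the upper semicircle |z| = R tends to 0 as R → ∞. Closing the contour in the upper half-plane,
  ∫_{-∞}^{∞} f(x) dx = 2πi · Σ Res(f, z_k)  over the poles with Im z_k > 0.

Zeros of the denominator: z^2 + 60 = 0 gives z = ±2*sqrt(15)*I.
Upper half-plane: z = 2*sqrt(15)*I (a pole of order 2).

Write f(z) = g(z)/(z - 2*sqrt(15)*I)^2 with g(z) = 4*z^2/(z + 2*sqrt(15)*I)^2. For a double pole, Res(f, z₀) = g'(z₀):
  g'(z) = 16*sqrt(15)*I*z/(z + 2*sqrt(15)*I)^3
  Res(f, 2*sqrt(15)*I) = g'(2*sqrt(15)*I) = -sqrt(15)*I/30

∫_{-∞}^{∞} f(x) dx = 2πi · (-sqrt(15)*I/30) = sqrt(15)*pi/15

Final answer: sqrt(15)*pi/15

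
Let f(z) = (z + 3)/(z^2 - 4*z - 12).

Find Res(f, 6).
9/8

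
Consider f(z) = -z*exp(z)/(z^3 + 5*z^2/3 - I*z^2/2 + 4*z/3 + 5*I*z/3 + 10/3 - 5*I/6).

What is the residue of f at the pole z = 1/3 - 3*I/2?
(-10596/96409 - 13518*I/96409)*exp(1/3 - 3*I/2)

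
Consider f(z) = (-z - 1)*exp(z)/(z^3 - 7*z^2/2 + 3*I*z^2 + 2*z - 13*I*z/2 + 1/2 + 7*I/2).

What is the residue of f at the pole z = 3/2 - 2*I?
Write f(z) = P(z)/Q(z) with P(z) = (-z - 1)*exp(z) and Q(z) = z^3 - 7*z^2/2 + 3*I*z^2 + 2*z - 13*I*z/2 + 1/2 + 7*I/2.
The denominator factors as Q(z) = (z - 3/2 + 2*I)*(z - 1)*(z - 1 + I), so z = 3/2 - 2*I is a simple zero of Q and P is analytic there; z = 3/2 - 2*I is therefore a simple pole and
  Res(f, z₀) = P(z₀)/Q'(z₀).

Q'(z) = 3*z^2 - 7*z + 6*I*z + 2 - 13*I/2, so Q'(3/2 - 2*I) = -7/4 - 3*I/2.
P(3/2 - 2*I) = (-5/2 + 2*I)*exp(3/2 - 2*I).

Res(f, 3/2 - 2*I) = ((-5/2 + 2*I)*exp(3/2 - 2*I))/(-7/4 - 3*I/2) = (22/85 - 116*I/85)*exp(3/2 - 2*I)

Final answer: (22/85 - 116*I/85)*exp(3/2 - 2*I)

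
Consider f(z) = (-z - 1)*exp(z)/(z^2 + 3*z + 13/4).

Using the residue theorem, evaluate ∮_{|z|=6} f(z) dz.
By the residue theorem, ∮_C f(z) dz = 2πi · (sum of the residues of f at the poles inside |z| = 6).

The denominator factors as (z + 3/2 - I)*(z + 3/2 + I), so the singularities of f are simple poles at z = -3/2 + I, z = -3/2 - I.
  |-3/2 + I|² = 13/4 < 36 = 6², so this pole is inside the contour.
  |-3/2 - I|² = 13/4 < 36 = 6², so this pole is inside the contour.

With P(z) = (-z - 1)*exp(z) and Q(z) = z^2 + 3*z + 13/4, each pole is simple, so Res(f, z₀) = P(z₀)/Q'(z₀) with Q'(z) = 2*z + 3.
  Res(f, -3/2 + I) = P(-3/2 + I)/Q'(-3/2 + I) = ((1/2 - I)*exp(-3/2 + I))/(2*I) = (-1/2 - I/4)*exp(-3/2 + I)
  Res(f, -3/2 - I) = P(-3/2 - I)/Q'(-3/2 - I) = ((1/2 + I)*exp(-3/2 - I))/(-2*I) = (-1/2 + I/4)*exp(-3/2 - I)

Sum of residues inside C: (-1/2 - I/4)*exp(-3/2 + I) + (-1/2 + I/4)*exp(-3/2 - I)
∮_C f(z) dz = 2πi · ((-1/2 - I/4)*exp(-3/2 + I) + (-1/2 + I/4)*exp(-3/2 - I)) = pi*(-1/2 - I)*exp(-3/2 - I) + pi*(1/2 - I)*exp(-3/2 + I)

Final answer: pi*(-1/2 - I)*exp(-3/2 - I) + pi*(1/2 - I)*exp(-3/2 + I)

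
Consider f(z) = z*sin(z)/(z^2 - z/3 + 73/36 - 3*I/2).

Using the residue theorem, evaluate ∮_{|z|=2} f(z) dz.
By the residue theorem, ∮_C f(z) dz = 2πi · (sum of the residues of f at the poles inside |z| = 2).

The denominator factors as (z - 2/3 - 3*I/2)*(z + 1/3 + 3*I/2), so the singularities of f are simple poles at z = 2/3 + 3*I/2, z = -1/3 - 3*I/2.
  |2/3 + 3*I/2|² = 97/36 < 4 = 2², so this pole is inside the contour.
  |-1/3 - 3*I/2|² = 85/36 < 4 = 2², so this pole is inside the contour.

With P(z) = z*sin(z) and Q(z) = z^2 - z/3 + 73/36 - 3*I/2, each pole is simple, so Res(f, z₀) = P(z₀)/Q'(z₀) with Q'(z) = 2*z - 1/3.
  Res(f, 2/3 + 3*I/2) = P(2/3 + 3*I/2)/Q'(2/3 + 3*I/2) = ((2/3 + 3*I/2)*sin(2/3 + 3*I/2))/(1 + 3*I) = (31/60 - I/20)*sin(2/3 + 3*I/2)
  Res(f, -1/3 - 3*I/2) = P(-1/3 - 3*I/2)/Q'(-1/3 - 3*I/2) = ((1/3 + 3*I/2)*sin(1/3 + 3*I/2))/(-1 - 3*I) = (-29/60 - I/20)*sin(1/3 + 3*I/2)

Sum of residues inside C: (-29/60 - I/20)*sin(1/3 + 3*I/2) + (31/60 - I/20)*sin(2/3 + 3*I/2)
∮_C f(z) dz = 2πi · ((-29/60 - I/20)*sin(1/3 + 3*I/2) + (31/60 - I/20)*sin(2/3 + 3*I/2)) = pi*(1/10 - 29*I/30)*sin(1/3 + 3*I/2) + pi*(1/10 + 31*I/30)*sin(2/3 + 3*I/2)

Final answer: pi*(1/10 - 29*I/30)*sin(1/3 + 3*I/2) + pi*(1/10 + 31*I/30)*sin(2/3 + 3*I/2)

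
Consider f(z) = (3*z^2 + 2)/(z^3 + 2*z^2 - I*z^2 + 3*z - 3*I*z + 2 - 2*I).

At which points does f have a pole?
The singularities of f are the zeros of the denominator. Factoring,
  z^3 + 2*z^2 - I*z^2 + 3*z - 3*I*z + 2 - 2*I = (z + 1)*(z - 2*I)*(z + 1 + I)
so the candidates are z = -1, z = 2*I, z = -1 - I.

Check the numerator P(z) = 3*z^2 + 2 at each one:
  P(-1) = 5 ≠ 0, so z = -1 is a (simple) pole.
  P(2*I) = -10 ≠ 0, so z = 2*I is a (simple) pole.
  P(-1 - I) = 2 + 6*I ≠ 0, so z = -1 - I is a (simple) pole.

Poles of f: {-1 - I, -1, 2*I}

Final answer: {-1 - I, -1, 2*I}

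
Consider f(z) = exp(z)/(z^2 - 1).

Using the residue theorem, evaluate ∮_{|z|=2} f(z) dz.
By the residue theorem, ∮_C f(z) dz = 2πi · (sum of the residues of f at the poles inside |z| = 2).

The denominator factors as (z + 1)*(z - 1), so the singularities of f are simple poles at z = -1, z = 1.
  |-1|² = 1 < 4 = 2², so this pole is inside the contour.
  |1|² = 1 < 4 = 2², so this pole is inside the contour.

With P(z) = exp(z) and Q(z) = z^2 - 1, each pole is simple, so Res(f, z₀) = P(z₀)/Q'(z₀) with Q'(z) = 2*z.
  Res(f, -1) = P(-1)/Q'(-1) = (exp(-1))/(-2) = -exp(-1)/2
  Res(f, 1) = P(1)/Q'(1) = (exp(1))/(2) = exp(1)/2

Sum of residues inside C: -exp(-1)/2 + exp(1)/2
∮_C f(z) dz = 2πi · (-exp(-1)/2 + exp(1)/2) = -I*pi*exp(-1) + exp(1)*I*pi

Final answer: -I*pi*exp(-1) + exp(1)*I*pi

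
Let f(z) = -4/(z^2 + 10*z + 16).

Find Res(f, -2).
-2/3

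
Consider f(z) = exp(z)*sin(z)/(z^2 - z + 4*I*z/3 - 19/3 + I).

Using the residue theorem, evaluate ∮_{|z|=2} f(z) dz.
0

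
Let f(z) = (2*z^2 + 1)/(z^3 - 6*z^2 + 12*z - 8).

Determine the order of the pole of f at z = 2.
Factor the denominator:
  z^3 - 6*z^2 + 12*z - 8 = (z - 2)^3

The numerator P(z) = 2*z^2 + 1 has P(2) = 9 ≠ 0, so no factor of (z - 2) cancels.
Near z = 2 we can therefore write f(z) = g(z)/(z - 2)^3 with g analytic at 2 and g(2) ≠ 0 (g is just the numerator).

Hence z = 2 is a pole of order 3.

Final answer: 3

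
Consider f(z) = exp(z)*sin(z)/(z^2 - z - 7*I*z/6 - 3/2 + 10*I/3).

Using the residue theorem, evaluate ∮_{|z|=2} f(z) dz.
pi*(-132/445 + 216*I/445)*exp(-1 + 3*I/2)*sin(1 - 3*I/2)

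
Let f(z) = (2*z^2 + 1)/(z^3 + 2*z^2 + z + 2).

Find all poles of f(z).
The singularities of f are the zeros of the denominator. Factoring,
  z^3 + 2*z^2 + z + 2 = (z + I)*(z + 2)*(z - I)
so the candidates are z = -I, z = -2, z = I.

Check the numerator P(z) = 2*z^2 + 1 at each one:
  P(-I) = -1 ≠ 0, so z = -I is a (simple) pole.
  P(-2) = 9 ≠ 0, so z = -2 is a (simple) pole.
  P(I) = -1 ≠ 0, so z = I is a (simple) pole.

Poles of f: {-2, -I, I}

Final answer: {-2, -I, I}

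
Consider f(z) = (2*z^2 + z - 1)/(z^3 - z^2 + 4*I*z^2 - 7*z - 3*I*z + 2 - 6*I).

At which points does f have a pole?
{-1 - I, -2*I, 2 - I}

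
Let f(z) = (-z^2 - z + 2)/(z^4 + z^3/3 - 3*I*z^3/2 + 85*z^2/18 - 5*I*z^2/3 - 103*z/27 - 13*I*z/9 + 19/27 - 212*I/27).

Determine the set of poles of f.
The singularities of f are the zeros of the denominator. Factoring,
  z^4 + z^3/3 - 3*I*z^3/2 + 85*z^2/18 - 5*I*z^2/3 - 103*z/27 - 13*I*z/9 + 19/27 - 212*I/27 = (z + 2/3 + I)*(z + 1/3 + 3*I/2)*(z - 1 - I)*(z + 1/3 - 3*I)
so the candidates are z = -2/3 - I, z = -1/3 - 3*I/2, z = 1 + I, z = -1/3 + 3*I.

Check the numerator P(z) = -z^2 - z + 2 at each one:
  P(-2/3 - I) = 29/9 - I/3 ≠ 0, so z = -2/3 - I is a (simple) pole.
  P(-1/3 - 3*I/2) = 161/36 + I/2 ≠ 0, so z = -1/3 - 3*I/2 is a (simple) pole.
  P(1 + I) = 1 - 3*I ≠ 0, so z = 1 + I is a (simple) pole.
  P(-1/3 + 3*I) = 101/9 - I ≠ 0, so z = -1/3 + 3*I is a (simple) pole.

Poles of f: {-2/3 - I, -1/3 - 3*I/2, -1/3 + 3*I, 1 + I}

Final answer: {-2/3 - I, -1/3 - 3*I/2, -1/3 + 3*I, 1 + I}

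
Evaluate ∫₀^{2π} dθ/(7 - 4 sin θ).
Call the integral J. The integrand is 2π-periodic and we integrate over a full period, so shifting θ does not change the value (θ → θ + π/2 turns sin θ into cos θ; θ → θ + π flips the sign of the trig term). Hence
  J = ∫₀^{2π} dθ/(7 + 4 cos θ).
Put z = e^{iθ}: then cos θ = (z + 1/z)/2, dθ = dz/(iz), and z runs once counterclockwise around |z| = 1:
  J = ∮_{|z|=1} 1/(7 + 4*(z + 1/z)/2) · dz/(iz) = (2/i) ∮_{|z|=1} dz/(4*z^2 + 14*z + 4).
The roots of 4*z^2 + 14*z + 4 are z = (-7 ± sqrt(7^2 - 4^2))/4, with sqrt(33) = sqrt(33); their product is 1, so only z₊ = -7/4 + sqrt(33)/4 lies inside the unit circle (z₋ = -7/4 - sqrt(33)/4 lies outside).
z₊ is a simple zero of q(z) = 4*z^2 + 14*z + 4, so Res(1/q, z₊) = 1/q'(z₊) with q'(z) = 8*z + 14; and q'(z₊) = 4*(z₊ - z₋) = 2*sqrt(33).
Therefore J = (2/i) · 2πi · 1/(2*sqrt(33)) = 2*pi/(sqrt(33)) = 2*sqrt(33)*pi/33

Final answer: 2*sqrt(33)*pi/33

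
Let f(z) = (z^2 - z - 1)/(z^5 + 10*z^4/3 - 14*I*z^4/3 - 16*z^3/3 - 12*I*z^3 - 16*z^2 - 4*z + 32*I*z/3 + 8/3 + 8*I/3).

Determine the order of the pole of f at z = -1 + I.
Factor the denominator:
  z^5 + 10*z^4/3 - 14*I*z^4/3 - 16*z^3/3 - 12*I*z^3 - 16*z^2 - 4*z + 32*I*z/3 + 8/3 + 8*I/3 = (z + 1 - I)^4*(z - 2/3 - 2*I/3)

The numerator P(z) = z^2 - z - 1 has P(-1 + I) = -3*I ≠ 0, so no factor of (z + 1 - I) cancels.
Near z = -1 + I we can therefore write f(z) = g(z)/(z + 1 - I)^4 with g analytic at -1 + I and g(-1 + I) ≠ 0 (g is the numerator divided by the remaining denominator factors).

Hence z = -1 + I is a pole of order 4.

Final answer: 4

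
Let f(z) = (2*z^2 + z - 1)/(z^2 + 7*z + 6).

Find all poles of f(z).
{-6}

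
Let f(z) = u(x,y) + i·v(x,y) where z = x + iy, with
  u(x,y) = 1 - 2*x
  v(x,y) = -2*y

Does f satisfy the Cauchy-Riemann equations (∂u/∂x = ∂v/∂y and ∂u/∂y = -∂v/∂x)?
∂u/∂x = -2
∂v/∂y = -2
∂u/∂y = 0
∂v/∂x = 0
∂u/∂x = ∂v/∂y and ∂u/∂y = -∂v/∂x hold identically; f is analytic.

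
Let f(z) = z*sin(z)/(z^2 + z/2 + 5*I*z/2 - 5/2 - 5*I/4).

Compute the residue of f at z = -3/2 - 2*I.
Write f(z) = P(z)/Q(z) with P(z) = z*sin(z) and Q(z) = z^2 + z/2 + 5*I*z/2 - 5/2 - 5*I/4.
The denominator factors as Q(z) = (z - 1 + I/2)*(z + 3/2 + 2*I), so z = -3/2 - 2*I is a simple zero of Q and P is analytic there; z = -3/2 - 2*I is therefore a simple pole and
  Res(f, z₀) = P(z₀)/Q'(z₀).

Q'(z) = 2*z + 1/2 + 5*I/2, so Q'(-3/2 - 2*I) = -5/2 - 3*I/2.
P(-3/2 - 2*I) = (3/2 + 2*I)*sin(3/2 + 2*I).

Res(f, -3/2 - 2*I) = ((3/2 + 2*I)*sin(3/2 + 2*I))/(-5/2 - 3*I/2) = (-27/34 - 11*I/34)*sin(3/2 + 2*I)

Final answer: (-27/34 - 11*I/34)*sin(3/2 + 2*I)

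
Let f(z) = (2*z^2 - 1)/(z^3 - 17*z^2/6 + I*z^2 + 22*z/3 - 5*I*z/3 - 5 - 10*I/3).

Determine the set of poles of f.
{1/3 + I, 1 - 3*I, 3/2 + I}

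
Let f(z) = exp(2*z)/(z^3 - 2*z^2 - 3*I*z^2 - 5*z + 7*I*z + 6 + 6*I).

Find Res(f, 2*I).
Write f(z) = P(z)/Q(z) with P(z) = exp(2*z) and Q(z) = z^3 - 2*z^2 - 3*I*z^2 - 5*z + 7*I*z + 6 + 6*I.
The denominator factors as Q(z) = (z - 2*I)*(z - 3)*(z + 1 - I), so z = 2*I is a simple zero of Q and P is analytic there; z = 2*I is therefore a simple pole and
  Res(f, z₀) = P(z₀)/Q'(z₀).

Q'(z) = 3*z^2 - 4*z - 6*I*z - 5 + 7*I, so Q'(2*I) = -5 - I.
P(2*I) = exp(4*I).

Res(f, 2*I) = (exp(4*I))/(-5 - I) = (-5/26 + I/26)*exp(4*I)

Final answer: (-5/26 + I/26)*exp(4*I)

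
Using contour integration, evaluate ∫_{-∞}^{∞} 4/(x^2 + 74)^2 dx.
sqrt(74)*pi/2738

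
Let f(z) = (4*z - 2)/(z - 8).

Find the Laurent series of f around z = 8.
Put w = z - (8), i.e. z = w + 8. The denominator is w, so it suffices to rewrite the numerator in powers of w.

P(z) = 4*z - 2
P(w + 8) = 30 + 4*w

Dividing each term by w:
  f = 30/w + 4

Substituting back w = z - 8:
  f(z) = 30/(z - 8) + 4

The series is finite because the numerator is a polynomial; the negative powers form the principal part, and the coefficient of 1/(z - 8) gives Res(f, 8) = 30.

Final answer: 30/(z - 8) + 4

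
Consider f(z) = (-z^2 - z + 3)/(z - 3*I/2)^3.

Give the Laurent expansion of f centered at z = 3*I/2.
Put w = z - (3*I/2), i.e. z = w + 3*I/2. The denominator is w^3, so it suffices to rewrite the numerator in powers of w.

P(z) = -z^2 - z + 3
P(w + 3*I/2) = 21/4 - 3*I/2 + (-1 - 3*I)*w - w^2

Dividing each term by w^3:
  f = (21/4 - 3*I/2)/w^3 + (-1 - 3*I)/w^2 - 1/w

Substituting back w = z - 3*I/2:
  f(z) = (21/4 - 3*I/2)/(z - 3*I/2)^3 + (-1 - 3*I)/(z - 3*I/2)^2 - 1/(z - 3*I/2)

The series is finite because the numerator is a polynomial; the negative powers form the principal part, and the coefficient of 1/(z - 3*I/2) gives Res(f, 3*I/2) = -1.

Final answer: (21/4 - 3*I/2)/(z - 3*I/2)^3 + (-1 - 3*I)/(z - 3*I/2)^2 - 1/(z - 3*I/2)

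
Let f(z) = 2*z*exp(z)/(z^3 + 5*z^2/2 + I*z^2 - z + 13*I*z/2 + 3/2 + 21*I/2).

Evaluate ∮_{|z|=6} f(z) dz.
pi*(-1104/5917 + 2872*I/5917)*exp(3/2 - 2*I) + pi*(-24/485 - 528*I/485)*exp(-3) + pi*(72/305 + 184*I/305)*exp(-1 + I)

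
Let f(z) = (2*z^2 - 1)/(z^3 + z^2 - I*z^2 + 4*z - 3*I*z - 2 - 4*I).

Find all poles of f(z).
The singularities of f are the zeros of the denominator. Factoring,
  z^3 + z^2 - I*z^2 + 4*z - 3*I*z - 2 - 4*I = (z - I)*(z - 2*I)*(z + 1 + 2*I)
so the candidates are z = I, z = 2*I, z = -1 - 2*I.

Check the numerator P(z) = 2*z^2 - 1 at each one:
  P(I) = -3 ≠ 0, so z = I is a (simple) pole.
  P(2*I) = -9 ≠ 0, so z = 2*I is a (simple) pole.
  P(-1 - 2*I) = -7 + 8*I ≠ 0, so z = -1 - 2*I is a (simple) pole.

Poles of f: {-1 - 2*I, I, 2*I}

Final answer: {-1 - 2*I, I, 2*I}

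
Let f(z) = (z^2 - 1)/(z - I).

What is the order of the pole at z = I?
Factor the denominator:
  z - I = (z - I)

The numerator P(z) = z^2 - 1 has P(I) = -2 ≠ 0, so no factor of (z - I) cancels.
Near z = I we can therefore write f(z) = g(z)/(z - I) with g analytic at I and g(I) ≠ 0 (g is just the numerator).

Hence z = I is a pole of order 1.

Final answer: 1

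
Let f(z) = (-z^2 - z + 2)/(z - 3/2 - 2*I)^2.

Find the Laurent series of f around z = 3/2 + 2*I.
(9/4 - 8*I)/(z - 3/2 - 2*I)^2 + (-4 - 4*I)/(z - 3/2 - 2*I) - 1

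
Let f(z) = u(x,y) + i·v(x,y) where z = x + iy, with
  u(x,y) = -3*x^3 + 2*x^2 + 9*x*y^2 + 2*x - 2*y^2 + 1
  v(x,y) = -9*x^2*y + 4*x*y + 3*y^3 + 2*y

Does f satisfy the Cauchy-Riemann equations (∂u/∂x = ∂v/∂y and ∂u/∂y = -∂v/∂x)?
∂u/∂x = -9*x^2 + 4*x + 9*y^2 + 2
∂v/∂y = -9*x^2 + 4*x + 9*y^2 + 2
∂u/∂y = 18*x*y - 4*y
∂v/∂x = -18*x*y + 4*y
∂u/∂x = ∂v/∂y and ∂u/∂y = -∂v/∂x hold identically; f is analytic.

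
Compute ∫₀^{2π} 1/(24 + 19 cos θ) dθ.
Let J = ∫₀^{2π} dθ/(24 + 19 cos θ).
Put z = e^{iθ}: then cos θ = (z + 1/z)/2, dθ = dz/(iz), and z runs once counterclockwise around |z| = 1:
  J = ∮_{|z|=1} 1/(24 + 19*(z + 1/z)/2) · dz/(iz) = (2/i) ∮_{|z|=1} dz/(19*z^2 + 48*z + 19).
The roots of 19*z^2 + 48*z + 19 are z = (-24 ± sqrt(24^2 - 19^2))/19, with sqrt(215) = sqrt(215); their product is 1, so only z₊ = -24/19 + sqrt(215)/19 lies inside the unit circle (z₋ = -24/19 - sqrt(215)/19 lies outside).
z₊ is a simple zero of q(z) = 19*z^2 + 48*z + 19, so Res(1/q, z₊) = 1/q'(z₊) with q'(z) = 38*z + 48; and q'(z₊) = 19*(z₊ - z₋) = 2*sqrt(215).
Therefore J = (2/i) · 2πi · 1/(2*sqrt(215)) = 2*pi/(sqrt(215)) = 2*sqrt(215)*pi/215

Final answer: 2*sqrt(215)*pi/215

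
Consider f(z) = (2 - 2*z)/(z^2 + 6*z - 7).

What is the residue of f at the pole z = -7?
Write f(z) = P(z)/Q(z) with P(z) = 2 - 2*z and Q(z) = z^2 + 6*z - 7.
The denominator factors as Q(z) = (z + 7)*(z - 1), so z = -7 is a simple zero of Q and P is analytic there; z = -7 is therefore a simple pole and
  Res(f, z₀) = P(z₀)/Q'(z₀).

Q'(z) = 2*z + 6, so Q'(-7) = -8.
P(-7) = 16.

Res(f, -7) = (16)/(-8) = -2

Final answer: -2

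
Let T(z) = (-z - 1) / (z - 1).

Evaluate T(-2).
Substitute z = -2:
  numerator:   -(-2) - 1 = 1
  denominator: (-2) - 1 = -3
T(-2) = (1)/(-3) = -1/3

Final answer: -1/3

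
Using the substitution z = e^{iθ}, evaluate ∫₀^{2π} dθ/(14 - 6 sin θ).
sqrt(10)*pi/20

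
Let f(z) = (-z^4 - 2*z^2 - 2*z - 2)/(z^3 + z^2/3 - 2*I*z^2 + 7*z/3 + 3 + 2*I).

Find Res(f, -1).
-63/170 + 27*I/85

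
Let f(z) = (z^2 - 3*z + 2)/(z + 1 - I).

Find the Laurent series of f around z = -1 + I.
Put w = z - (-1 + I), i.e. z = w - 1 + I. The denominator is w, so it suffices to rewrite the numerator in powers of w.

P(z) = z^2 - 3*z + 2
P(w - 1 + I) = 5 - 5*I + (-5 + 2*I)*w + w^2

Dividing each term by w:
  f = (5 - 5*I)/w - 5 + 2*I + w

Substituting back w = z + 1 - I:
  f(z) = (5 - 5*I)/(z + 1 - I) - 5 + 2*I + (z + 1 - I)

The series is finite because the numerator is a polynomial; the negative powers form the principal part, and the coefficient of 1/(z + 1 - I) gives Res(f, -1 + I) = 5 - 5*I.

Final answer: (5 - 5*I)/(z + 1 - I) - 5 + 2*I + (z + 1 - I)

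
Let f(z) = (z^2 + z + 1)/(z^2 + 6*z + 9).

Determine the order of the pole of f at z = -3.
Factor the denominator:
  z^2 + 6*z + 9 = (z + 3)^2

The numerator P(z) = z^2 + z + 1 has P(-3) = 7 ≠ 0, so no factor of (z + 3) cancels.
Near z = -3 we can therefore write f(z) = g(z)/(z + 3)^2 with g analytic at -3 and g(-3) ≠ 0 (g is just the numerator).

Hence z = -3 is a pole of order 2.

Final answer: 2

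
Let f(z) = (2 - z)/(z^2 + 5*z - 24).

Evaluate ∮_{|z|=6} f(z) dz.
By the residue theorem, ∮_C f(z) dz = 2πi · (sum of the residues of f at the poles inside |z| = 6).

The denominator factors as (z - 3)*(z + 8), so the singularities of f are simple poles at z = 3, z = -8.
  |3|² = 9 < 36 = 6², so this pole is inside the contour.
  |-8|² = 64 > 36 = 6², so this pole is outside the contour.

With P(z) = 2 - z and Q(z) = z^2 + 5*z - 24, each pole is simple, so Res(f, z₀) = P(z₀)/Q'(z₀) with Q'(z) = 2*z + 5.
  Res(f, 3) = P(3)/Q'(3) = (-1)/(11) = -1/11

∮_C f(z) dz = 2πi · (-1/11) = -2*I*pi/11

Final answer: -2*I*pi/11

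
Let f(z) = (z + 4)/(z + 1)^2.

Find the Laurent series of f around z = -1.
Put w = z - (-1), i.e. z = w - 1. The denominator is w^2, so it suffices to rewrite the numerator in powers of w.

P(z) = z + 4
P(w - 1) = 3 + w

Dividing each term by w^2:
  f = 3/w^2 + 1/w

Substituting back w = z + 1:
  f(z) = 3/(z + 1)^2 + 1/(z + 1)

The series is finite because the numerator is a polynomial; the negative powers form the principal part, and the coefficient of 1/(z + 1) gives Res(f, -1) = 1.

Final answer: 3/(z + 1)^2 + 1/(z + 1)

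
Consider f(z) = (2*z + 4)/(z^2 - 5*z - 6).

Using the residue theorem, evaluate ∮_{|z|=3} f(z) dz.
By the residue theorem, ∮_C f(z) dz = 2πi · (sum of the residues of f at the poles inside |z| = 3).

The denominator factors as (z + 1)*(z - 6), so the singularities of f are simple poles at z = -1, z = 6.
  |-1|² = 1 < 9 = 3², so this pole is inside the contour.
  |6|² = 36 > 9 = 3², so this pole is outside the contour.

With P(z) = 2*z + 4 and Q(z) = z^2 - 5*z - 6, each pole is simple, so Res(f, z₀) = P(z₀)/Q'(z₀) with Q'(z) = 2*z - 5.
  Res(f, -1) = P(-1)/Q'(-1) = (2)/(-7) = -2/7

∮_C f(z) dz = 2πi · (-2/7) = -4*I*pi/7

Final answer: -4*I*pi/7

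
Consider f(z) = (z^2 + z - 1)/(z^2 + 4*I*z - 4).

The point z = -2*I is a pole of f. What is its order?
Factor the denominator:
  z^2 + 4*I*z - 4 = (z + 2*I)^2

The numerator P(z) = z^2 + z - 1 has P(-2*I) = -5 - 2*I ≠ 0, so no factor of (z + 2*I) cancels.
Near z = -2*I we can therefore write f(z) = g(z)/(z + 2*I)^2 with g analytic at -2*I and g(-2*I) ≠ 0 (g is just the numerator).

Hence z = -2*I is a pole of order 2.

Final answer: 2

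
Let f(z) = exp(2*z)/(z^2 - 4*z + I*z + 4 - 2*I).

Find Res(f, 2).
-I*exp(4)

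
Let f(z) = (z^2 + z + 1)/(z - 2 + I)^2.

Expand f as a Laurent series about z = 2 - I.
Put w = z - (2 - I), i.e. z = w + 2 - I. The denominator is w^2, so it suffices to rewrite the numerator in powers of w.

P(z) = z^2 + z + 1
P(w + 2 - I) = 6 - 5*I + (5 - 2*I)*w + w^2

Dividing each term by w^2:
  f = (6 - 5*I)/w^2 + (5 - 2*I)/w + 1

Substituting back w = z - 2 + I:
  f(z) = (6 - 5*I)/(z - 2 + I)^2 + (5 - 2*I)/(z - 2 + I) + 1

The series is finite because the numerator is a polynomial; the negative powers form the principal part, and the coefficient of 1/(z - 2 + I) gives Res(f, 2 - I) = 5 - 2*I.

Final answer: (6 - 5*I)/(z - 2 + I)^2 + (5 - 2*I)/(z - 2 + I) + 1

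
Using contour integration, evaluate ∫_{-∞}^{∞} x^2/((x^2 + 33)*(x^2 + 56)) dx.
Let f(z) = z^2/((z^2 + 33)*(z^2 + 56)). The denominator has no real zeros and deg Q - deg P = 2 ≥ 2, so the integral of f over the upper semicircle |z| = R tends to 0 as R → ∞. Closing the contour in the upper half-plane,
  ∫_{-∞}^{∞} f(x) dx = 2πi · Σ Res(f, z_k)  over the poles with Im z_k > 0.

Zeros of the denominator: z^2 + 33 = 0 gives z = ±sqrt(33)*I; z^2 + 56 = 0 gives z = ±2*sqrt(14)*I.
Upper half-plane: z = 2*sqrt(14)*I, z = sqrt(33)*I (simple).

Each pole is a simple zero of Q(z) = z^4 + 89*z^2 + 1848, so Res(f, z₀) = P(z₀)/Q'(z₀) with P(z) = z^2, Q'(z) = 4*z^3 + 178*z:
  Res(f, 2*sqrt(14)*I) = (-56)/(-92*sqrt(14)*I) = -sqrt(14)*I/23
  Res(f, sqrt(33)*I) = (-33)/(46*sqrt(33)*I) = sqrt(33)*I/46

Sum of residues: I*(-2*sqrt(14) + sqrt(33))/46
∫_{-∞}^{∞} f(x) dx = 2πi · (I*(-2*sqrt(14) + sqrt(33))/46) = pi*(-sqrt(33) + 2*sqrt(14))/23

Final answer: pi*(-sqrt(33) + 2*sqrt(14))/23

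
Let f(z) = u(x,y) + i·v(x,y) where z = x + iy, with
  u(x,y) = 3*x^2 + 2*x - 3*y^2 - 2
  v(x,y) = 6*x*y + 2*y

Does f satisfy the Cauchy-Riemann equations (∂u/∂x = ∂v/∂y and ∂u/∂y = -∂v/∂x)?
∂u/∂x = 6*x + 2
∂v/∂y = 6*x + 2
∂u/∂y = -6*y
∂v/∂x = 6*y
∂u/∂x = ∂v/∂y and ∂u/∂y = -∂v/∂x hold identically; f is analytic.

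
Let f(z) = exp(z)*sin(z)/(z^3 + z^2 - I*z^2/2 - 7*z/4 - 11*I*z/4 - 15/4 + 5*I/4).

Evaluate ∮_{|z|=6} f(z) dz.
By the residue theorem, ∮_C f(z) dz = 2πi · (sum of the residues of f at the poles inside |z| = 6).

The denominator factors as (z + 2 + I)*(z + 1/2 - I)*(z - 3/2 - I/2), so the singularities of f are simple poles at z = -2 - I, z = -1/2 + I, z = 3/2 + I/2.
  |-2 - I|² = 5 < 36 = 6², so this pole is inside the contour.
  |-1/2 + I|² = 5/4 < 36 = 6², so this pole is inside the contour.
  |3/2 + I/2|² = 5/2 < 36 = 6², so this pole is inside the contour.

With P(z) = exp(z)*sin(z) and Q(z) = z^3 + z^2 - I*z^2/2 - 7*z/4 - 11*I*z/4 - 15/4 + 5*I/4, each pole is simple, so Res(f, z₀) = P(z₀)/Q'(z₀) with Q'(z) = 3*z^2 + 2*z - I*z - 7/4 - 11*I/4.
  Res(f, -2 - I) = P(-2 - I)/Q'(-2 - I) = (-exp(-2 - I)*sin(2 + I))/(9/4 + 37*I/4) = (-18/725 + 74*I/725)*exp(-2 - I)*sin(2 + I)
  Res(f, -1/2 + I) = P(-1/2 + I)/Q'(-1/2 + I) = (-exp(-1/2 + I)*sin(1/2 - I))/(-4 - 13*I/4) = (64/425 - 52*I/425)*exp(-1/2 + I)*sin(1/2 - I)
  Res(f, 3/2 + I/2) = P(3/2 + I/2)/Q'(3/2 + I/2) = (exp(3/2 + I/2)*sin(3/2 + I/2))/(31/4 + 5*I/4) = (62/493 - 10*I/493)*exp(3/2 + I/2)*sin(3/2 + I/2)

Sum of residues inside C: (64/425 - 52*I/425)*exp(-1/2 + I)*sin(1/2 - I) + (-18/725 + 74*I/725)*exp(-2 - I)*sin(2 + I) + (62/493 - 10*I/493)*exp(3/2 + I/2)*sin(3/2 + I/2)
∮_C f(z) dz = 2πi · ((64/425 - 52*I/425)*exp(-1/2 + I)*sin(1/2 - I) + (-18/725 + 74*I/725)*exp(-2 - I)*sin(2 + I) + (62/493 - 10*I/493)*exp(3/2 + I/2)*sin(3/2 + I/2)) = pi*(-148/725 - 36*I/725)*exp(-2 - I)*sin(2 + I) + pi*(104/425 + 128*I/425)*exp(-1/2 + I)*sin(1/2 - I) + pi*(20/493 + 124*I/493)*exp(3/2 + I/2)*sin(3/2 + I/2)

Final answer: pi*(-148/725 - 36*I/725)*exp(-2 - I)*sin(2 + I) + pi*(104/425 + 128*I/425)*exp(-1/2 + I)*sin(1/2 - I) + pi*(20/493 + 124*I/493)*exp(3/2 + I/2)*sin(3/2 + I/2)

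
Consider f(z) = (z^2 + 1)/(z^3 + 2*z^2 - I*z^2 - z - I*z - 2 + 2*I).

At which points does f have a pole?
The singularities of f are the zeros of the denominator. Factoring,
  z^3 + 2*z^2 - I*z^2 - z - I*z - 2 + 2*I = (z + 2)*(z + 1 - I)*(z - 1)
so the candidates are z = -2, z = -1 + I, z = 1.

Check the numerator P(z) = z^2 + 1 at each one:
  P(-2) = 5 ≠ 0, so z = -2 is a (simple) pole.
  P(-1 + I) = 1 - 2*I ≠ 0, so z = -1 + I is a (simple) pole.
  P(1) = 2 ≠ 0, so z = 1 is a (simple) pole.

Poles of f: {-2, -1 + I, 1}

Final answer: {-2, -1 + I, 1}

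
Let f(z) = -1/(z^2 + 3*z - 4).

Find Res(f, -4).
Write f(z) = P(z)/Q(z) with P(z) = -1 and Q(z) = z^2 + 3*z - 4.
The denominator factors as Q(z) = (z - 1)*(z + 4), so z = -4 is a simple zero of Q and P is analytic there; z = -4 is therefore a simple pole and
  Res(f, z₀) = P(z₀)/Q'(z₀).

Q'(z) = 2*z + 3, so Q'(-4) = -5.
P(-4) = -1.

Res(f, -4) = (-1)/(-5) = 1/5

Final answer: 1/5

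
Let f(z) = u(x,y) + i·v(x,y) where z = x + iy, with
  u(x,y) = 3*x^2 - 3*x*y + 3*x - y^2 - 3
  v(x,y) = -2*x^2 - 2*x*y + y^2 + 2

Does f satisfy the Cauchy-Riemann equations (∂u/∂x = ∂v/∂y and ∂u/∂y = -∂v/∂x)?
∂u/∂x = 6*x - 3*y + 3
∂v/∂y = -2*x + 2*y
∂u/∂y = -3*x - 2*y
∂v/∂x = -4*x - 2*y
∂u/∂x ≠ ∂v/∂y and ∂u/∂y ≠ -∂v/∂x; the Cauchy-Riemann equations are not satisfied, so f is not analytic.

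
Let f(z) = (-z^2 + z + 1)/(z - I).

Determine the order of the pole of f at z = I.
Factor the denominator:
  z - I = (z - I)

The numerator P(z) = -z^2 + z + 1 has P(I) = 2 + I ≠ 0, so no factor of (z - I) cancels.
Near z = I we can therefore write f(z) = g(z)/(z - I) with g analytic at I and g(I) ≠ 0 (g is just the numerator).

Hence z = I is a pole of order 1.

Final answer: 1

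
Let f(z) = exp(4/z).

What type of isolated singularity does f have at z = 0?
Let u = z. Then
  e^(4/u) = Σ_{k≥0} (4)^k/(k!·u^k) = 1 + 4/u + 8/u^2 + 32/(3*u^3) + ...
which has infinitely many negative powers of u, so exp(4/z) has an essential singularity at z = 0.
So the singularity is essential.

Final answer: essential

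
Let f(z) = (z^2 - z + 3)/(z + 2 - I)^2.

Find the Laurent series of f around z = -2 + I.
Put w = z - (-2 + I), i.e. z = w - 2 + I. The denominator is w^2, so it suffices to rewrite the numerator in powers of w.

P(z) = z^2 - z + 3
P(w - 2 + I) = 8 - 5*I + (-5 + 2*I)*w + w^2

Dividing each term by w^2:
  f = (8 - 5*I)/w^2 + (-5 + 2*I)/w + 1

Substituting back w = z + 2 - I:
  f(z) = (8 - 5*I)/(z + 2 - I)^2 + (-5 + 2*I)/(z + 2 - I) + 1

The series is finite because the numerator is a polynomial; the negative powers form the principal part, and the coefficient of 1/(z + 2 - I) gives Res(f, -2 + I) = -5 + 2*I.

Final answer: (8 - 5*I)/(z + 2 - I)^2 + (-5 + 2*I)/(z + 2 - I) + 1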